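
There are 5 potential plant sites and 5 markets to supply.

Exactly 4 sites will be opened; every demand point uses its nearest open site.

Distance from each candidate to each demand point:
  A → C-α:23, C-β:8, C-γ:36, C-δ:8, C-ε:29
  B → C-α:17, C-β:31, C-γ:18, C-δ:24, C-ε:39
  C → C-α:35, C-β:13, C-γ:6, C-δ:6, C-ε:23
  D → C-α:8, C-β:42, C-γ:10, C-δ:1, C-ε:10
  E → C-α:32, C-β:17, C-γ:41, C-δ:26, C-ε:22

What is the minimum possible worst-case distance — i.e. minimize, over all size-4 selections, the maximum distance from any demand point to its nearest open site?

Open {A, B, C, D}.
  Farthest demand point is C-ε at distance 10 (to D); all others are ≤ 10.
With {A, B, D, E} the worst case is 10.
With {A, C, D, E} the worst case is 10.
No size-4 selection achieves below 10.

10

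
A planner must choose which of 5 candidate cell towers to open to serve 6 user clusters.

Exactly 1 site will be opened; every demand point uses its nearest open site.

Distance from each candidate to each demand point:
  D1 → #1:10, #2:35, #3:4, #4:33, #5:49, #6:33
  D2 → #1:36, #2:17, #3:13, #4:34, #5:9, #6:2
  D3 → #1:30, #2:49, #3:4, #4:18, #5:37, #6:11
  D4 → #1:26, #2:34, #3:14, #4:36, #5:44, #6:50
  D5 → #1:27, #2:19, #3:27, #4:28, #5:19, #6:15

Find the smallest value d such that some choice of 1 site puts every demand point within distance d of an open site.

Open {D5}.
  Farthest demand point is #4 at distance 28 (to D5); all others are ≤ 28.
With {D2} the worst case is 36.
With {D1} the worst case is 49.
No size-1 selection achieves below 28.

28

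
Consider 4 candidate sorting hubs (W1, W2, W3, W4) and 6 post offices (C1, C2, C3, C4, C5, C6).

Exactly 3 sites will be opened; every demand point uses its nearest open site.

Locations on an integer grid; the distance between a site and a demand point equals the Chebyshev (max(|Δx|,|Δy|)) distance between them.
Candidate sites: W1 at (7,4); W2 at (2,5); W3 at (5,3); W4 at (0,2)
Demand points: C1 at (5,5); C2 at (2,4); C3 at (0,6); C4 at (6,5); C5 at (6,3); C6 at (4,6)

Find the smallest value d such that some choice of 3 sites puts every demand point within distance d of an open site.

2

Open {W1, W2, W3}.
  Farthest demand point is C1 at distance 2 (to W1); all others are ≤ 2.
With {W1, W2, W4} the worst case is 2.
With {W2, W3, W4} the worst case is 2.
No size-3 selection achieves below 2.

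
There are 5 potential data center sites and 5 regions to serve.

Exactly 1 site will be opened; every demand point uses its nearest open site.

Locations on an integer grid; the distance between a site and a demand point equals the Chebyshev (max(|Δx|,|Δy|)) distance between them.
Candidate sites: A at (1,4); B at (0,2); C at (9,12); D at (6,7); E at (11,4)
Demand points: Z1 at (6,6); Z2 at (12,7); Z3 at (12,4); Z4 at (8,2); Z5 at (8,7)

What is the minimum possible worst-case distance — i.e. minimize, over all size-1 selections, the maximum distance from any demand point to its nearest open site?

5

Open {E}.
  Farthest demand point is Z1 at distance 5 (to E); all others are ≤ 5.
With {D} the worst case is 6.
With {C} the worst case is 10.
No size-1 selection achieves below 5.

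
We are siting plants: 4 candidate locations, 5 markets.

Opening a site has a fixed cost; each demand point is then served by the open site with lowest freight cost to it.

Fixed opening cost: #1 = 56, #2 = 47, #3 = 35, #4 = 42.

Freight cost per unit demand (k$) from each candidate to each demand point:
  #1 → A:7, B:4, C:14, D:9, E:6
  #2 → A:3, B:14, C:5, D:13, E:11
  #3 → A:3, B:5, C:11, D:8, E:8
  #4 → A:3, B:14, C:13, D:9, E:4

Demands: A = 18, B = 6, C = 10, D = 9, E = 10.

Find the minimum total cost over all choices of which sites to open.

368

Open {#2, #3}: assign each demand point to its cheapest open site.
  A→#2 18×3=54, B→#3 6×5=30, C→#2 10×5=50, D→#3 9×8=72, E→#3 10×8=80
  freight cost 286, fixed 82 → total 368.
Compare {#2, #3, #4}: freight cost 246 + fixed 124 = 370.
Compare {#1, #2}: freight cost 269 + fixed 103 = 372.
Compare {#3}: freight cost 346 + fixed 35 = 381.
All other subsets cost ≥ 370. Minimum total cost: 368.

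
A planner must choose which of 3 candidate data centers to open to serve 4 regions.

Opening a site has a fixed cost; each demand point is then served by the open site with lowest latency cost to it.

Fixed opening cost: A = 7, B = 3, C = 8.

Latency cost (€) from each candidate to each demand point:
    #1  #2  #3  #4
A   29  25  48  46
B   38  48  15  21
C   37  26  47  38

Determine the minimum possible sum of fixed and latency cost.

Open {A, B}: assign each demand point to its cheapest open site.
  #1→A 29, #2→A 25, #3→B 15, #4→B 21
  latency cost 90, fixed 10 → total 100.
Compare {A, B, C}: latency cost 90 + fixed 18 = 108.
Compare {B, C}: latency cost 99 + fixed 11 = 110.
Compare {B}: latency cost 122 + fixed 3 = 125.
All other subsets cost ≥ 108. Minimum total cost: 100.

100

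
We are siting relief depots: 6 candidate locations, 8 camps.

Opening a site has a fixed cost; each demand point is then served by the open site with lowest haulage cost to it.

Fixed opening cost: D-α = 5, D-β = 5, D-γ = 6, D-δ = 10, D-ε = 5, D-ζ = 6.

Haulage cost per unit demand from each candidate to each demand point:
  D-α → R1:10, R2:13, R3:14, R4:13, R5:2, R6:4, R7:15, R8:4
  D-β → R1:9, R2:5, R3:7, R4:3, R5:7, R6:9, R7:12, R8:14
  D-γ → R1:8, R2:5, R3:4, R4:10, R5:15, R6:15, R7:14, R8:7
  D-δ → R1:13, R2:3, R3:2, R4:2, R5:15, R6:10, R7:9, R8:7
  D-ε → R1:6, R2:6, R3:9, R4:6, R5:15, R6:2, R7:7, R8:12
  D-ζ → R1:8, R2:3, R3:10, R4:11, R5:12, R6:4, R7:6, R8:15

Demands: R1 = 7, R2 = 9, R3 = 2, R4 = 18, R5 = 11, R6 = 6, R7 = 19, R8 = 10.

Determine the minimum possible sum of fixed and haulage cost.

323

Open {D-α, D-δ, D-ε, D-ζ}: assign each demand point to its cheapest open site.
  R1→D-ε 7×6=42, R2→D-δ 9×3=27, R3→D-δ 2×2=4, R4→D-δ 18×2=36, R5→D-α 11×2=22, R6→D-ε 6×2=12, R7→D-ζ 19×6=114, R8→D-α 10×4=40
  haulage cost 297, fixed 26 → total 323.
Compare {D-α, D-β, D-δ, D-ε, D-ζ}: haulage cost 297 + fixed 31 = 328.
Compare {D-α, D-γ, D-δ, D-ε, D-ζ}: haulage cost 297 + fixed 32 = 329.
Compare {D-α, D-β, D-γ, D-δ, D-ε, D-ζ}: haulage cost 297 + fixed 37 = 334.
All other subsets cost ≥ 328. Minimum total cost: 323.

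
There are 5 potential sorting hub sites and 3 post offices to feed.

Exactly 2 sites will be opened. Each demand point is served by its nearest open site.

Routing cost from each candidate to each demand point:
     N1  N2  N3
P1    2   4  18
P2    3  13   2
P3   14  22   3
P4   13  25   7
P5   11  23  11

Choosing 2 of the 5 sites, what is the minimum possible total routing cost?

8

Open {P1, P2}.
  N1→P1 2, N2→P1 4, N3→P2 2  ⇒ total 8.
Compare {P1, P3}: total 9.
Compare {P1, P4}: total 13.
No size-2 selection does better; minimum is 8.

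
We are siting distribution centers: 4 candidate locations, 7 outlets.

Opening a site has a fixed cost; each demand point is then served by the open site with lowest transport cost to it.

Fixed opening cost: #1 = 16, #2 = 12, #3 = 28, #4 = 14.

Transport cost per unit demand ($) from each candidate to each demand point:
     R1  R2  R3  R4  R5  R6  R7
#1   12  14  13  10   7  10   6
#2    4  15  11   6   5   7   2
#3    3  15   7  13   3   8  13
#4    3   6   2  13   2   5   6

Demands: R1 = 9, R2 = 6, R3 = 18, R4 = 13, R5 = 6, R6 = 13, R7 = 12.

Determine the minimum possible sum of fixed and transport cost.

Open {#2, #4}: assign each demand point to its cheapest open site.
  R1→#4 9×3=27, R2→#4 6×6=36, R3→#4 18×2=36, R4→#2 13×6=78, R5→#4 6×2=12, R6→#4 13×5=65, R7→#2 12×2=24
  transport cost 278, fixed 26 → total 304.
Compare {#1, #2, #4}: transport cost 278 + fixed 42 = 320.
Compare {#2, #3, #4}: transport cost 278 + fixed 54 = 332.
Compare {#1, #2, #3, #4}: transport cost 278 + fixed 70 = 348.
All other subsets cost ≥ 320. Minimum total cost: 304.

304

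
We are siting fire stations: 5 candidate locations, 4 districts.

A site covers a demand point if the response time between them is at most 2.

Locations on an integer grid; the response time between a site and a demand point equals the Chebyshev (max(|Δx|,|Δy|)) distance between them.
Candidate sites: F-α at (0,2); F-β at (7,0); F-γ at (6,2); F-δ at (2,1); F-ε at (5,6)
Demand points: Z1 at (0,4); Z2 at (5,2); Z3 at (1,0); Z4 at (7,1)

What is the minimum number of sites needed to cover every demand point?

Coverage sets (demand points within 2 of each site):
  F-α: {Z1, Z3}
  F-β: {Z2, Z4}
  F-γ: {Z2, Z4}
  F-δ: {Z3}
  F-ε: {}
No single site covers all 4 demand points.
But {F-α, F-β} covers everything, so the minimum is 2.

2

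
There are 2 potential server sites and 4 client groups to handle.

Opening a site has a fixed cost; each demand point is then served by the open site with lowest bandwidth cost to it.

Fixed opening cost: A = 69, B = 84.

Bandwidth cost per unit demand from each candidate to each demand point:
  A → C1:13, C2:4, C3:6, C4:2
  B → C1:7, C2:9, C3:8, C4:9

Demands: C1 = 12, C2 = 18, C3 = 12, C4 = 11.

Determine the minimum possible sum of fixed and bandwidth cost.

Open {A}: assign each demand point to its cheapest open site.
  C1→A 12×13=156, C2→A 18×4=72, C3→A 12×6=72, C4→A 11×2=22
  bandwidth cost 322, fixed 69 → total 391.
Compare {A, B}: bandwidth cost 250 + fixed 153 = 403.
Compare {B}: bandwidth cost 441 + fixed 84 = 525.

391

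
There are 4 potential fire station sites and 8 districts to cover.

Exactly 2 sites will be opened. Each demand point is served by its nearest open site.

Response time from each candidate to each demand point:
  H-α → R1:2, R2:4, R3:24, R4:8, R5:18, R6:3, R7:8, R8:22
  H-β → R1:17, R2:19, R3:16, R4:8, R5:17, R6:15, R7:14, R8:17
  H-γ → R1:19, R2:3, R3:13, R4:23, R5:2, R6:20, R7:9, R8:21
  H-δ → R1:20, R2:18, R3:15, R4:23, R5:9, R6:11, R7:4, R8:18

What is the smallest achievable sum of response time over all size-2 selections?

60

Open {H-α, H-γ}.
  R1→H-α 2, R2→H-γ 3, R3→H-γ 13, R4→H-α 8, R5→H-γ 2, R6→H-α 3, R7→H-α 8, R8→H-γ 21  ⇒ total 60.
Compare {H-α, H-δ}: total 63.
Compare {H-α, H-β}: total 75.
No size-2 selection does better; minimum is 60.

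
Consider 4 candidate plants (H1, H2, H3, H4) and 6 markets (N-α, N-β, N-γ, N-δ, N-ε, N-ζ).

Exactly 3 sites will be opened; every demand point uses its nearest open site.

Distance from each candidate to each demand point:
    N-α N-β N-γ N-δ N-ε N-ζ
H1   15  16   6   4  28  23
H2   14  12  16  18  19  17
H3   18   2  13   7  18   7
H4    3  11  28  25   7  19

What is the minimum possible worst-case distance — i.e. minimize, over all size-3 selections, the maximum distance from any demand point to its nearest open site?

7

Open {H1, H3, H4}.
  Farthest demand point is N-ε at distance 7 (to H4); all others are ≤ 7.
With {H2, H3, H4} the worst case is 13.
With {H1, H2, H4} the worst case is 17.
No size-3 selection achieves below 7.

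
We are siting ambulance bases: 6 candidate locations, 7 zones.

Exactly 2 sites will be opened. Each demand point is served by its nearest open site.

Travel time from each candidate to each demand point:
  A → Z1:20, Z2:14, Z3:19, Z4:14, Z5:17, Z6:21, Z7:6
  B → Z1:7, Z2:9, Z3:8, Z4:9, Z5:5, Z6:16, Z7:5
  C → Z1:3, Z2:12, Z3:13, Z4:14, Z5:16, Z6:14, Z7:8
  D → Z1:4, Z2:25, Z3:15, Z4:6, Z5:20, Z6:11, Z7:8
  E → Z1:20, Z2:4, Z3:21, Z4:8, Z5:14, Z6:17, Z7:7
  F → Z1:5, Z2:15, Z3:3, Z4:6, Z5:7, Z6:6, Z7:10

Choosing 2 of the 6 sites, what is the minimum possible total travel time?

38

Open {E, F}.
  Z1→F 5, Z2→E 4, Z3→F 3, Z4→F 6, Z5→F 7, Z6→F 6, Z7→E 7  ⇒ total 38.
Compare {B, F}: total 39.
Compare {C, F}: total 45.
No size-2 selection does better; minimum is 38.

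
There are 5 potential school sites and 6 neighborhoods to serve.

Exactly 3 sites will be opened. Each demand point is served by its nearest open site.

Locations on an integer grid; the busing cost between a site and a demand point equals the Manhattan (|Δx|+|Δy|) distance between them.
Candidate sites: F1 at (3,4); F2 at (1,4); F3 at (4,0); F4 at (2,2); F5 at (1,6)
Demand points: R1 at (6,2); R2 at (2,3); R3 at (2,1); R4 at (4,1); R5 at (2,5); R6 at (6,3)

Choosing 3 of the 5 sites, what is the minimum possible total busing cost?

Open {F1, F3, F4}.
  R1→F3 4, R2→F4 1, R3→F4 1, R4→F3 1, R5→F1 2, R6→F1 4  ⇒ total 13.
Compare {F2, F3, F4}: total 14.
Compare {F3, F4, F5}: total 14.
No size-3 selection does better; minimum is 13.

13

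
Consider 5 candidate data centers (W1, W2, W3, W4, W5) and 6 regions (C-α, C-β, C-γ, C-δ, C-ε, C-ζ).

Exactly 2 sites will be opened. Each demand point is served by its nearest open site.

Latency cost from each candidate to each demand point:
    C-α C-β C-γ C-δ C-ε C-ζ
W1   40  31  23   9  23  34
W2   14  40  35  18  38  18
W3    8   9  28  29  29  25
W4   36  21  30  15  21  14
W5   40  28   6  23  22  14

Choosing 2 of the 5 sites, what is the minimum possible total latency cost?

Open {W3, W5}.
  C-α→W3 8, C-β→W3 9, C-γ→W5 6, C-δ→W5 23, C-ε→W5 22, C-ζ→W5 14  ⇒ total 82.
Compare {W3, W4}: total 95.
Compare {W1, W3}: total 97.
No size-2 selection does better; minimum is 82.

82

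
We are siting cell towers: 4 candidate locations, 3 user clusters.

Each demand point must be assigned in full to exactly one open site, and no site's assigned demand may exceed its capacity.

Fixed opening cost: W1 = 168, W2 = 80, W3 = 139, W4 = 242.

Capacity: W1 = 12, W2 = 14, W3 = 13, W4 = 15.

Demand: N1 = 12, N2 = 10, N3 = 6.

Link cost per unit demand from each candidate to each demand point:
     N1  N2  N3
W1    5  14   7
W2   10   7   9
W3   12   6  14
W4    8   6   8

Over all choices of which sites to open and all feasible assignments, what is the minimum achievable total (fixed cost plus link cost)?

561

Open {W1, W2, W3}; cheapest assignment that respects the capacities:
  W1 (cap 12, load 12): N1 — cost 12×5 = 60
  W2 (cap 14, load 6): N3 — cost 6×9 = 54
  W3 (cap 13, load 10): N2 — cost 10×6 = 60
  Shipping 174, fixed 387 → total 561.
  Any other capacity-feasible assignment to {W1, W2, W3} ships for at least 174.
Compare {W1, W2, W4}: its best feasible assignment gives total 664.
Compare {W2, W3, W4}: its best feasible assignment gives total 671.
Every other set of open sites that can feasibly serve all demand totals ≥ 664 even under its best assignment. Minimum: 561.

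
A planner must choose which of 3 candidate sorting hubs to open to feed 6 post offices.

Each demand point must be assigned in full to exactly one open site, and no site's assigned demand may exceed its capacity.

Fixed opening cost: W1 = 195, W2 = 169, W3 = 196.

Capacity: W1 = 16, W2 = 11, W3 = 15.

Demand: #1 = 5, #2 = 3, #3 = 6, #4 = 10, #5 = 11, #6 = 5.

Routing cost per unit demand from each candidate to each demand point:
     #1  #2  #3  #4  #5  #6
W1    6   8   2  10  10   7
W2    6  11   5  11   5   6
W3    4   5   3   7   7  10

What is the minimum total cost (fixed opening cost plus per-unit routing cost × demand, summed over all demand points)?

Open {W1, W2, W3}; cheapest assignment that respects the capacities:
  W1 (cap 16, load 14): #2, #3, #6 — cost 3×8 + 6×2 + 5×7 = 71
  W2 (cap 11, load 11): #5 — cost 11×5 = 55
  W3 (cap 15, load 15): #1, #4 — cost 5×4 + 10×7 = 90
  Shipping 216, fixed 560 → total 776.
  Any other capacity-feasible assignment to {W1, W2, W3} ships for at least 216.
Total demand is 40 and no other set of sites has combined capacity ≥ 40, so {W1, W2, W3} is the only feasible choice of open sites. Minimum: 776.

776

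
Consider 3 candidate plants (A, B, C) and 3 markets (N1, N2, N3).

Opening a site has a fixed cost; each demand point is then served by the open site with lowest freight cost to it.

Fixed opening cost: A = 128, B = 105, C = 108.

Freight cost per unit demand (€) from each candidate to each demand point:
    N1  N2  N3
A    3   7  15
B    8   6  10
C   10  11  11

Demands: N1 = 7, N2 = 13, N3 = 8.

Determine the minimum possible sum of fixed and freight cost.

Open {B}: assign each demand point to its cheapest open site.
  N1→B 7×8=56, N2→B 13×6=78, N3→B 8×10=80
  freight cost 214, fixed 105 → total 319.
Compare {A}: freight cost 232 + fixed 128 = 360.
Compare {C}: freight cost 301 + fixed 108 = 409.
Compare {A, B}: freight cost 179 + fixed 233 = 412.
All other subsets cost ≥ 360. Minimum total cost: 319.

319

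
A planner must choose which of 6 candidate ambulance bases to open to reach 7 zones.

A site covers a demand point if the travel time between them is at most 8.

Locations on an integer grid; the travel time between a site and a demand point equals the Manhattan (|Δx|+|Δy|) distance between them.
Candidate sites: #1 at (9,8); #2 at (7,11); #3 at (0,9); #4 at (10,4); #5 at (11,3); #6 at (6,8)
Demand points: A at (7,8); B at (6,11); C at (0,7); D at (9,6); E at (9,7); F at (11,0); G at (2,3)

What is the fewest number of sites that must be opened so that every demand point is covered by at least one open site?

2

Coverage sets (demand points within 8 of each site):
  #1: {A, B, D, E}
  #2: {A, B, D, E}
  #3: {A, B, C, G}
  #4: {A, D, E, F}
  #5: {D, E, F}
  #6: {A, B, C, D, E}
No single site covers all 7 demand points.
But {#3, #4} covers everything, so the minimum is 2.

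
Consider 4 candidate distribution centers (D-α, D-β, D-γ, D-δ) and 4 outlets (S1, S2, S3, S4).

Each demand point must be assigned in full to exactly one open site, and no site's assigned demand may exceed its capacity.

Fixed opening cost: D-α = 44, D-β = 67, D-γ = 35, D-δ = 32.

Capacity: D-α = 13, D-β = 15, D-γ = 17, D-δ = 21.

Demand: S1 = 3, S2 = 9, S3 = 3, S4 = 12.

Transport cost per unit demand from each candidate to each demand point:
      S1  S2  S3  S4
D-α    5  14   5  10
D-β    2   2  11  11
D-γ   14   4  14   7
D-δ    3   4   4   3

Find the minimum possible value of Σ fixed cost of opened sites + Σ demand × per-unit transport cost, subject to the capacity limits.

160

Open {D-γ, D-δ}; cheapest assignment that respects the capacities:
  D-γ (cap 17, load 9): S2 — cost 9×4 = 36
  D-δ (cap 21, load 18): S1, S3, S4 — cost 3×3 + 3×4 + 12×3 = 57
  Shipping 93, fixed 67 → total 160.
  Any other capacity-feasible assignment to {D-γ, D-δ} ships for at least 93.
Compare {D-β, D-δ}: its best feasible assignment gives total 171.
Compare {D-α, D-δ}: its best feasible assignment gives total 178.
Every other set of open sites that can feasibly serve all demand totals ≥ 171 even under its best assignment. Minimum: 160.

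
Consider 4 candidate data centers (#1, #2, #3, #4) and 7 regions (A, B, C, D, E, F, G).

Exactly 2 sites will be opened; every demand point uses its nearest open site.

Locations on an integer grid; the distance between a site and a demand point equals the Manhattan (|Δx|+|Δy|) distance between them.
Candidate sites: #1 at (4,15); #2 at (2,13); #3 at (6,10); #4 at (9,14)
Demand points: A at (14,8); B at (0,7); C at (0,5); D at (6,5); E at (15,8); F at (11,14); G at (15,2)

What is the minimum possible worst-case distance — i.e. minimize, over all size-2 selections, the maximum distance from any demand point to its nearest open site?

Open {#1, #3}.
  Farthest demand point is G at distance 17 (to #3); all others are ≤ 17.
With {#2, #3} the worst case is 17.
With {#3, #4} the worst case is 17.
No size-2 selection achieves below 17.

17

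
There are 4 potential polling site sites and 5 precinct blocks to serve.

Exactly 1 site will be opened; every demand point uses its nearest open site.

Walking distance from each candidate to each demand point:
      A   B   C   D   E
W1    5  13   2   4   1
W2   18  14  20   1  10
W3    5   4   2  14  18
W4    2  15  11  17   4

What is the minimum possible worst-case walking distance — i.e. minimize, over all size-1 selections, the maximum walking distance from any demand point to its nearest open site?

13

Open {W1}.
  Farthest demand point is B at walking distance 13 (to W1); all others are ≤ 13.
With {W4} the worst case is 17.
With {W3} the worst case is 18.
No size-1 selection achieves below 13.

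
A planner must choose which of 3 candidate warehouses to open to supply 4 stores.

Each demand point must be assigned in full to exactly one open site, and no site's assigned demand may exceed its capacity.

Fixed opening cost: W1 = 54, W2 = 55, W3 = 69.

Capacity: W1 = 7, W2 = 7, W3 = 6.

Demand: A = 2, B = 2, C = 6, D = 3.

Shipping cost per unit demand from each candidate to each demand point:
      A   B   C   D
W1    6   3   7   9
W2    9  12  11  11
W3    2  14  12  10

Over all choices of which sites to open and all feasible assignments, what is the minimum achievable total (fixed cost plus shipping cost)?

Open {W1, W2}; cheapest assignment that respects the capacities:
  W1 (cap 7, load 7): A, B, D — cost 2×6 + 2×3 + 3×9 = 45
  W2 (cap 7, load 6): C — cost 6×11 = 66
  Shipping 111, fixed 109 → total 220.
  Any other capacity-feasible assignment to {W1, W2} ships for at least 111.
Compare {W1, W3}: its best feasible assignment gives total 240.
Compare {W2, W3}: its best feasible assignment gives total 271.
Every other set of open sites that can feasibly serve all demand totals ≥ 240 even under its best assignment. Minimum: 220.

220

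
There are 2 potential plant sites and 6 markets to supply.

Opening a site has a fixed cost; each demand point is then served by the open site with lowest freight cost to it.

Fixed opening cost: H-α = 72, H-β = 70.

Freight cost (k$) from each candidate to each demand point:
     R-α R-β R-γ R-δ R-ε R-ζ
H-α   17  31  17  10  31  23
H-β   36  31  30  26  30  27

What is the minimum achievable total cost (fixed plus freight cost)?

Open {H-α}: assign each demand point to its cheapest open site.
  R-α→H-α 17, R-β→H-α 31, R-γ→H-α 17, R-δ→H-α 10, R-ε→H-α 31, R-ζ→H-α 23
  freight cost 129, fixed 72 → total 201.
Compare {H-β}: freight cost 180 + fixed 70 = 250.
Compare {H-α, H-β}: freight cost 128 + fixed 142 = 270.

201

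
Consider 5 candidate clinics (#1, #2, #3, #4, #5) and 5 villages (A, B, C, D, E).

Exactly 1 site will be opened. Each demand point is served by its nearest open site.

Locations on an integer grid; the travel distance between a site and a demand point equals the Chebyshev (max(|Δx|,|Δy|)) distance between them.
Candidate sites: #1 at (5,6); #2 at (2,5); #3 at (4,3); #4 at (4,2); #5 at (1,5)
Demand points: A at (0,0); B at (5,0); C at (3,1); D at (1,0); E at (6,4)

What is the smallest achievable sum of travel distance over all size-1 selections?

Open {#4}.
  A→#4 4, B→#4 2, C→#4 1, D→#4 3, E→#4 2  ⇒ total 12.
Compare {#3}: total 14.
Compare {#2}: total 23.
No size-1 selection does better; minimum is 12.

12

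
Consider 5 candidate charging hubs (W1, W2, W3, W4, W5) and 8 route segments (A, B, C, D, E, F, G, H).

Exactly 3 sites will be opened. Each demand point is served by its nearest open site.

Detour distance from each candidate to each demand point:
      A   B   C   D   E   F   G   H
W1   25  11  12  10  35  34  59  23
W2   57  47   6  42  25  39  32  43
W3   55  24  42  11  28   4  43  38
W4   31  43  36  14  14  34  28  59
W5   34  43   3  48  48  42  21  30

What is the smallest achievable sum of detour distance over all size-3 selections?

Open {W1, W3, W5}.
  A→W1 25, B→W1 11, C→W5 3, D→W1 10, E→W3 28, F→W3 4, G→W5 21, H→W1 23  ⇒ total 125.
Compare {W1, W3, W4}: total 127.
Compare {W1, W2, W3}: total 136.
No size-3 selection does better; minimum is 125.

125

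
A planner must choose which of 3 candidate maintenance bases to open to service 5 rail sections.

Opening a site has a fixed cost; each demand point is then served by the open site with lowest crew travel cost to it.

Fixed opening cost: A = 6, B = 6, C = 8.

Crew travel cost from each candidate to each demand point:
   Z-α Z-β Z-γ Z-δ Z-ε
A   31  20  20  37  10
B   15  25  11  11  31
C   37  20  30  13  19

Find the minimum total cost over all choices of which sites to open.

79

Open {A, B}: assign each demand point to its cheapest open site.
  Z-α→B 15, Z-β→A 20, Z-γ→B 11, Z-δ→B 11, Z-ε→A 10
  crew travel cost 67, fixed 12 → total 79.
Compare {A, B, C}: crew travel cost 67 + fixed 20 = 87.
Compare {B, C}: crew travel cost 76 + fixed 14 = 90.
Compare {B}: crew travel cost 93 + fixed 6 = 99.
All other subsets cost ≥ 87. Minimum total cost: 79.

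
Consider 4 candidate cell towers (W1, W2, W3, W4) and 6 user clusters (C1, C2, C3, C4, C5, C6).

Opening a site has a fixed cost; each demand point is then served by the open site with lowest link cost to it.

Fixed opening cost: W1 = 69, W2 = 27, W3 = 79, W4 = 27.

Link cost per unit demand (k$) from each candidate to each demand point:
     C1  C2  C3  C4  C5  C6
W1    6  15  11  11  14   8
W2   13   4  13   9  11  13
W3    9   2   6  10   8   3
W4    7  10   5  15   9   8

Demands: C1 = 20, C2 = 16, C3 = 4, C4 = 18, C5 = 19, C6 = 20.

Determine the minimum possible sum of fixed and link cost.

Open {W3, W4}: assign each demand point to its cheapest open site.
  C1→W4 20×7=140, C2→W3 16×2=32, C3→W4 4×5=20, C4→W3 18×10=180, C5→W3 19×8=152, C6→W3 20×3=60
  link cost 584, fixed 106 → total 690.
Compare {W2, W3, W4}: link cost 566 + fixed 133 = 699.
Compare {W3}: link cost 628 + fixed 79 = 707.
Compare {W1, W3}: link cost 568 + fixed 148 = 716.
All other subsets cost ≥ 699. Minimum total cost: 690.

690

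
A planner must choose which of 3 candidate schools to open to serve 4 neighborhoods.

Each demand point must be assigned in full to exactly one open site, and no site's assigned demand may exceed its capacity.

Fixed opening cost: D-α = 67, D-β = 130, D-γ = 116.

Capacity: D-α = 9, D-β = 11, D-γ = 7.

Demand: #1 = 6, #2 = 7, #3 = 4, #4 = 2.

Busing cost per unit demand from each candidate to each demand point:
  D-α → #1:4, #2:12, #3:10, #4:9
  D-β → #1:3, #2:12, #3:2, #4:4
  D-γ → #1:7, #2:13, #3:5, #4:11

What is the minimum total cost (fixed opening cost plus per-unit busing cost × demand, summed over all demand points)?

325

Open {D-α, D-β}; cheapest assignment that respects the capacities:
  D-α (cap 9, load 9): #2, #4 — cost 7×12 + 2×9 = 102
  D-β (cap 11, load 10): #1, #3 — cost 6×3 + 4×2 = 26
  Shipping 128, fixed 197 → total 325.
  Any other capacity-feasible assignment to {D-α, D-β} ships for at least 128.
Compare {D-α, D-β, D-γ}: its best feasible assignment gives total 441.
Every other set of open sites that can feasibly serve all demand totals ≥ 441 even under its best assignment. Minimum: 325.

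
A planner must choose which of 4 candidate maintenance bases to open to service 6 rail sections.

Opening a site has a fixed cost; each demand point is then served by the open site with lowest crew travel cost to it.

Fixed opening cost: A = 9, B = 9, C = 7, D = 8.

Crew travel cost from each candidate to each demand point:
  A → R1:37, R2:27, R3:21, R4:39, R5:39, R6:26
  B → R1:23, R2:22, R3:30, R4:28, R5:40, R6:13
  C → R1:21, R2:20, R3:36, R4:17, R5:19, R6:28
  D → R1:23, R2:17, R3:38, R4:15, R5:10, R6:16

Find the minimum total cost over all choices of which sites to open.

Open {A, D}: assign each demand point to its cheapest open site.
  R1→D 23, R2→D 17, R3→A 21, R4→D 15, R5→D 10, R6→D 16
  crew travel cost 102, fixed 17 → total 119.
Compare {A, C, D}: crew travel cost 100 + fixed 24 = 124.
Compare {B, D}: crew travel cost 108 + fixed 17 = 125.
Compare {A, B, D}: crew travel cost 99 + fixed 26 = 125.
All other subsets cost ≥ 124. Minimum total cost: 119.

119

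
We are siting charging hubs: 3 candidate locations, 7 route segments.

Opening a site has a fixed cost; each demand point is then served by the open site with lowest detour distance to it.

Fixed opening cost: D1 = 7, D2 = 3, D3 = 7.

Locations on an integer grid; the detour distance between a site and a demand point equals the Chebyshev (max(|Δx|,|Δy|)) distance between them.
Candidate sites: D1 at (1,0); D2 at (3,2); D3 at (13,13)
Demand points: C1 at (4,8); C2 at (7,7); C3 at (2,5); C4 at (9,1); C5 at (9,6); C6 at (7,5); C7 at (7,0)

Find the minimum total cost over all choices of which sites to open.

Open {D2}: assign each demand point to its cheapest open site.
  C1→D2 6, C2→D2 5, C3→D2 3, C4→D2 6, C5→D2 6, C6→D2 4, C7→D2 4
  detour distance 34, fixed 3 → total 37.
Compare {D1, D2}: detour distance 34 + fixed 10 = 44.
Compare {D2, D3}: detour distance 34 + fixed 10 = 44.
Compare {D1, D2, D3}: detour distance 34 + fixed 17 = 51.
All other subsets cost ≥ 44. Minimum total cost: 37.

37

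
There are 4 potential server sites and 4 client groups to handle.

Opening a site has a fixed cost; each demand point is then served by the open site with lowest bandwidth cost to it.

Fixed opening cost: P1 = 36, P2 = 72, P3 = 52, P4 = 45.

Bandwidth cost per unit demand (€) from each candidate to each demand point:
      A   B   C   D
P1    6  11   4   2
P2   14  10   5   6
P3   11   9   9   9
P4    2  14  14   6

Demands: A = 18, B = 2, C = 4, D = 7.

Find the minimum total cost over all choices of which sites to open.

Open {P1, P4}: assign each demand point to its cheapest open site.
  A→P4 18×2=36, B→P1 2×11=22, C→P1 4×4=16, D→P1 7×2=14
  bandwidth cost 88, fixed 81 → total 169.
Compare {P1}: bandwidth cost 160 + fixed 36 = 196.
Compare {P4}: bandwidth cost 162 + fixed 45 = 207.
Compare {P1, P3, P4}: bandwidth cost 84 + fixed 133 = 217.
All other subsets cost ≥ 196. Minimum total cost: 169.

169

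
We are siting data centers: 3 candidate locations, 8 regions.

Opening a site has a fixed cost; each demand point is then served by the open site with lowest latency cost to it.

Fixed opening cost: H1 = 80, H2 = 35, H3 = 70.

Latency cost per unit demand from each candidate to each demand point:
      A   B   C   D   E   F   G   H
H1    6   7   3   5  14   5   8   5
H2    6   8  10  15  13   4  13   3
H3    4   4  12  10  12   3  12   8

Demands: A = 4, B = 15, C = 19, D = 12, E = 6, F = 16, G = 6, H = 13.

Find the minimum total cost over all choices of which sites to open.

Open {H1, H3}: assign each demand point to its cheapest open site.
  A→H3 4×4=16, B→H3 15×4=60, C→H1 19×3=57, D→H1 12×5=60, E→H3 6×12=72, F→H3 16×3=48, G→H1 6×8=48, H→H1 13×5=65
  latency cost 426, fixed 150 → total 576.
Compare {H1, H2, H3}: latency cost 400 + fixed 185 = 585.
Compare {H1, H2}: latency cost 475 + fixed 115 = 590.
Compare {H1}: latency cost 523 + fixed 80 = 603.
All other subsets cost ≥ 585. Minimum total cost: 576.

576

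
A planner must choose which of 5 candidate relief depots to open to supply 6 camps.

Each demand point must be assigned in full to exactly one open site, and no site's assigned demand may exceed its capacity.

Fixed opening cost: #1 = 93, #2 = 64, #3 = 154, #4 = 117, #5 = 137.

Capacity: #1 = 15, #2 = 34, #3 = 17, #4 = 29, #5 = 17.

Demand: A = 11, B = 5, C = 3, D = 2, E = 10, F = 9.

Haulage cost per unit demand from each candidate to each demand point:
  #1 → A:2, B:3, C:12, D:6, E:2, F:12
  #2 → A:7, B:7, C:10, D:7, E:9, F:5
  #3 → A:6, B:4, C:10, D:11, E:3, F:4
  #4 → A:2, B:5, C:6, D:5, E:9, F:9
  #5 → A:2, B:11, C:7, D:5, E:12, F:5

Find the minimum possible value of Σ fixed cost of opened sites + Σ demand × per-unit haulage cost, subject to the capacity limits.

358

Open {#1, #2}; cheapest assignment that respects the capacities:
  #1 (cap 15, load 15): B, E — cost 5×3 + 10×2 = 35
  #2 (cap 34, load 25): A, C, D, F — cost 11×7 + 3×10 + 2×7 + 9×5 = 166
  Shipping 201, fixed 157 → total 358.
  Any other capacity-feasible assignment to {#1, #2} ships for at least 201.
Compare {#1, #4}: its best feasible assignment gives total 376.
Compare {#2, #4}: its best feasible assignment gives total 391.
Every other set of open sites that can feasibly serve all demand totals ≥ 376 even under its best assignment. Minimum: 358.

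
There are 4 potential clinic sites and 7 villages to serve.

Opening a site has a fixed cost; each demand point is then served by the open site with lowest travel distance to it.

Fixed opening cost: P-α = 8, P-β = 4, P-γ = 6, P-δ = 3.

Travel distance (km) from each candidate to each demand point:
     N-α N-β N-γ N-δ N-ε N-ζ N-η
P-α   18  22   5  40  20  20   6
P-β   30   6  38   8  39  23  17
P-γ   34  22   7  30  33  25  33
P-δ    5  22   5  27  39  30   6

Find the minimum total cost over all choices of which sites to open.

Open {P-α, P-β, P-δ}: assign each demand point to its cheapest open site.
  N-α→P-δ 5, N-β→P-β 6, N-γ→P-α 5, N-δ→P-β 8, N-ε→P-α 20, N-ζ→P-α 20, N-η→P-α 6
  travel distance 70, fixed 15 → total 85.
Compare {P-α, P-β, P-γ, P-δ}: travel distance 70 + fixed 21 = 91.
Compare {P-α, P-β}: travel distance 83 + fixed 12 = 95.
Compare {P-β, P-δ}: travel distance 92 + fixed 7 = 99.
All other subsets cost ≥ 91. Minimum total cost: 85.

85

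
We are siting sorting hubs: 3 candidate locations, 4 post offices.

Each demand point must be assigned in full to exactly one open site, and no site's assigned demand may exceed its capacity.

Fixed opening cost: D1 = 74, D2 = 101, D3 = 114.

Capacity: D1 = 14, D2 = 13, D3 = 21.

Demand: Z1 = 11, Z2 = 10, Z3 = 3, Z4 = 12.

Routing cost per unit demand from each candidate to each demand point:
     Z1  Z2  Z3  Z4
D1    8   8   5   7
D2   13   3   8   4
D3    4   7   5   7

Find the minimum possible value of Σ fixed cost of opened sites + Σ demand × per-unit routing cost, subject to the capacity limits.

462

Open {D1, D2, D3}; cheapest assignment that respects the capacities:
  D1 (cap 14, load 12): Z4 — cost 12×7 = 84
  D2 (cap 13, load 10): Z2 — cost 10×3 = 30
  D3 (cap 21, load 14): Z1, Z3 — cost 11×4 + 3×5 = 59
  Shipping 173, fixed 289 → total 462.
  Any other capacity-feasible assignment to {D1, D2, D3} ships for at least 173.
Total demand is 36 and no other set of sites has combined capacity ≥ 36, so {D1, D2, D3} is the only feasible choice of open sites. Minimum: 462.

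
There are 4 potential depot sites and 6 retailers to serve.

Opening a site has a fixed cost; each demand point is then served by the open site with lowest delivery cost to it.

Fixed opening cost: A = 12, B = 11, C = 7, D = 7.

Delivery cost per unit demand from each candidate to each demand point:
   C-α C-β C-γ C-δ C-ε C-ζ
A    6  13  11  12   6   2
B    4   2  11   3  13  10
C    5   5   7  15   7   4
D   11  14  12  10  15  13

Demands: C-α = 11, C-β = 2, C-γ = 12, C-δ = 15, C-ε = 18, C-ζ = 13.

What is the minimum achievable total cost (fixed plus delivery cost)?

Open {A, B, C}: assign each demand point to its cheapest open site.
  C-α→B 11×4=44, C-β→B 2×2=4, C-γ→C 12×7=84, C-δ→B 15×3=45, C-ε→A 18×6=108, C-ζ→A 13×2=26
  delivery cost 311, fixed 30 → total 341.
Compare {A, B, C, D}: delivery cost 311 + fixed 37 = 348.
Compare {B, C}: delivery cost 355 + fixed 18 = 373.
Compare {B, C, D}: delivery cost 355 + fixed 25 = 380.
All other subsets cost ≥ 348. Minimum total cost: 341.

341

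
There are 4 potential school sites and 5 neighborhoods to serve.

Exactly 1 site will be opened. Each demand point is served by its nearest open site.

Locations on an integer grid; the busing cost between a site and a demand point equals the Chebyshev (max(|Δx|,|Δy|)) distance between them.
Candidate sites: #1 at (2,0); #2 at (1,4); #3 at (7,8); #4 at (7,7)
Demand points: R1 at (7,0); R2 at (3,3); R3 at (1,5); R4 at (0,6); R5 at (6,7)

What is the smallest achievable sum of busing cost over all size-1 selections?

Open {#2}.
  R1→#2 6, R2→#2 2, R3→#2 1, R4→#2 2, R5→#2 5  ⇒ total 16.
Compare {#4}: total 25.
Compare {#1}: total 26.
No size-1 selection does better; minimum is 16.

16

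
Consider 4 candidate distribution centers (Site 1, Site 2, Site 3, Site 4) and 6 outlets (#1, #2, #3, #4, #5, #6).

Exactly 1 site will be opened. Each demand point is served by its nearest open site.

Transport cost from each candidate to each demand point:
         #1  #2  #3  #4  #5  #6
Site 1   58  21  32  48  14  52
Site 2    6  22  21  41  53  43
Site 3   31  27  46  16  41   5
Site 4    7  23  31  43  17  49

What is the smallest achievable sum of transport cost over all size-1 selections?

Open {Site 3}.
  #1→Site 3 31, #2→Site 3 27, #3→Site 3 46, #4→Site 3 16, #5→Site 3 41, #6→Site 3 5  ⇒ total 166.
Compare {Site 4}: total 170.
Compare {Site 2}: total 186.
No size-1 selection does better; minimum is 166.

166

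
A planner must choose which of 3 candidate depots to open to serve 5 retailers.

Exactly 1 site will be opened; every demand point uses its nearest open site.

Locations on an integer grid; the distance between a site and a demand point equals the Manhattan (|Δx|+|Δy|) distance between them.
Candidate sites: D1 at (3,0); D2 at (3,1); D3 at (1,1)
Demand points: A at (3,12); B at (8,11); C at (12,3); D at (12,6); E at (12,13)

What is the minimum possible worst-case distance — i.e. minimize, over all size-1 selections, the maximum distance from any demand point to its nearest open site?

Open {D2}.
  Farthest demand point is E at distance 21 (to D2); all others are ≤ 21.
With {D1} the worst case is 22.
With {D3} the worst case is 23.
No size-1 selection achieves below 21.

21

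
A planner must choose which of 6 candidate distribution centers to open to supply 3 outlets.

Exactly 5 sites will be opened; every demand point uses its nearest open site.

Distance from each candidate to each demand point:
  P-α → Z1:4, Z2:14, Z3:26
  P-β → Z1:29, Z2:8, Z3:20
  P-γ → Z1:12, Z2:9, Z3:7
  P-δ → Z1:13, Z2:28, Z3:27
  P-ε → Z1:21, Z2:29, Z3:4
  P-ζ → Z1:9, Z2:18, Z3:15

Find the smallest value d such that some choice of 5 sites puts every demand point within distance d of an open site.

Open {P-α, P-β, P-γ, P-δ, P-ε}.
  Farthest demand point is Z2 at distance 8 (to P-β); all others are ≤ 8.
With {P-α, P-β, P-γ, P-δ, P-ζ} the worst case is 8.
With {P-α, P-β, P-γ, P-ε, P-ζ} the worst case is 8.
No size-5 selection achieves below 8.

8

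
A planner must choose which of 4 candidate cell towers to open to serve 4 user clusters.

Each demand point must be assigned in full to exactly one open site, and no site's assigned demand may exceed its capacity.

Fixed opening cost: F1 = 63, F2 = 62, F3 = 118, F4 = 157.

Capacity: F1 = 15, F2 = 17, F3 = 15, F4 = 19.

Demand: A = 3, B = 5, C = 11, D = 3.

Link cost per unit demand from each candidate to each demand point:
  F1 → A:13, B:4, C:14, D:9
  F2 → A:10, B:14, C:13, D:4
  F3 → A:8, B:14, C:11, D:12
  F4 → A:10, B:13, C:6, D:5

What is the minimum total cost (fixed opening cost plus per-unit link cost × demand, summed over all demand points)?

330

Open {F1, F2}; cheapest assignment that respects the capacities:
  F1 (cap 15, load 5): B — cost 5×4 = 20
  F2 (cap 17, load 17): A, C, D — cost 3×10 + 11×13 + 3×4 = 185
  Shipping 205, fixed 125 → total 330.
  Any other capacity-feasible assignment to {F1, F2} ships for at least 205.
Compare {F1, F4}: its best feasible assignment gives total 351.
Compare {F1, F3}: its best feasible assignment gives total 373.
Every other set of open sites that can feasibly serve all demand totals ≥ 351 even under its best assignment. Minimum: 330.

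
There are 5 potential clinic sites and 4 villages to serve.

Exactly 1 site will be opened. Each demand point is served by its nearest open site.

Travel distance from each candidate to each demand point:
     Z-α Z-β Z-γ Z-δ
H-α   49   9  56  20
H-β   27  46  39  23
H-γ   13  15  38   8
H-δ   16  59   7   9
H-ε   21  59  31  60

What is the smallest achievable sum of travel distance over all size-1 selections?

74

Open {H-γ}.
  Z-α→H-γ 13, Z-β→H-γ 15, Z-γ→H-γ 38, Z-δ→H-γ 8  ⇒ total 74.
Compare {H-δ}: total 91.
Compare {H-α}: total 134.
No size-1 selection does better; minimum is 74.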